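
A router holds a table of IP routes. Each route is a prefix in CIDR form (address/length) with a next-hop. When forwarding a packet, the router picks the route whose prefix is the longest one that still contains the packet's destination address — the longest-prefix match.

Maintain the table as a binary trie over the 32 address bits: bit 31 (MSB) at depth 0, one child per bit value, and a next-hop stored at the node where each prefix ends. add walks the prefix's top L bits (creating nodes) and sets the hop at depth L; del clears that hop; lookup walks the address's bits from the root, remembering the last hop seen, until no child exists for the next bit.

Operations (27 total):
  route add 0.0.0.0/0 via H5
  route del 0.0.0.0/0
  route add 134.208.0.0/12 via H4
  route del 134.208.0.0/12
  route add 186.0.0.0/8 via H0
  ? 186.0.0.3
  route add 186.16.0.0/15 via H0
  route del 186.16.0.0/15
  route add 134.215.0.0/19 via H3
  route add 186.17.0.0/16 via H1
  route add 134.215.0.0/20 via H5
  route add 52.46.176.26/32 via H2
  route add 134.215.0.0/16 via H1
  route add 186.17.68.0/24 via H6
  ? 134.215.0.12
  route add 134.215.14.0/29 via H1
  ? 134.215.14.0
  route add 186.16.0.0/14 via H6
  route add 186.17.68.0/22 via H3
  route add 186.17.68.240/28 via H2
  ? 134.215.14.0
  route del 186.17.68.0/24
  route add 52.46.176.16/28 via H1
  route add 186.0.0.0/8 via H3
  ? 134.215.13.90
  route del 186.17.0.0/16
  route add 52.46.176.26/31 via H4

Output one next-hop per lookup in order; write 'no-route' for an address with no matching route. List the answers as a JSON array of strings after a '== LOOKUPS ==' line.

Trace:
  + 0.0.0.0/0 (H5) depth=0
  - 0.0.0.0/0 clear@0
  + 134.208.0.0/12 (H4) depth=12
  - 134.208.0.0/12 clear@12
  + 186.0.0.0/8 (H0) depth=8
  Q 186.0.0.3: descend 10111010 ; hops seen [H0] ; pick H0
  + 186.16.0.0/15 (H0) depth=15
  - 186.16.0.0/15 clear@15
  + 134.215.0.0/19 (H3) depth=19
  + 186.17.0.0/16 (H1) depth=16
  + 134.215.0.0/20 (H5) depth=20
  + 52.46.176.26/32 (H2) depth=32
  + 134.215.0.0/16 (H1) depth=16
  + 186.17.68.0/24 (H6) depth=24
  Q 134.215.0.12: descend 10000110110101110000 ; hops seen [H1,H3,H5] ; pick H5
  + 134.215.14.0/29 (H1) depth=29
  Q 134.215.14.0: descend 10000110110101110000111000000 ; hops seen [H1,H3,H5,H1] ; pick H1
  + 186.16.0.0/14 (H6) depth=14
  + 186.17.68.0/22 (H3) depth=22
  + 186.17.68.240/28 (H2) depth=28
  Q 134.215.14.0: descend 10000110110101110000111000000 ; hops seen [H1,H3,H5,H1] ; pick H1
  - 186.17.68.0/24 clear@24
  + 52.46.176.16/28 (H1) depth=28
  + 186.0.0.0/8 (H3) depth=8
  Q 134.215.13.90: descend 1000011011010111000011 ; hops seen [H1,H3,H5] ; pick H5
  - 186.17.0.0/16 clear@16
  + 52.46.176.26/31 (H4) depth=31

== LOOKUPS ==
["H0","H5","H1","H1","H5"]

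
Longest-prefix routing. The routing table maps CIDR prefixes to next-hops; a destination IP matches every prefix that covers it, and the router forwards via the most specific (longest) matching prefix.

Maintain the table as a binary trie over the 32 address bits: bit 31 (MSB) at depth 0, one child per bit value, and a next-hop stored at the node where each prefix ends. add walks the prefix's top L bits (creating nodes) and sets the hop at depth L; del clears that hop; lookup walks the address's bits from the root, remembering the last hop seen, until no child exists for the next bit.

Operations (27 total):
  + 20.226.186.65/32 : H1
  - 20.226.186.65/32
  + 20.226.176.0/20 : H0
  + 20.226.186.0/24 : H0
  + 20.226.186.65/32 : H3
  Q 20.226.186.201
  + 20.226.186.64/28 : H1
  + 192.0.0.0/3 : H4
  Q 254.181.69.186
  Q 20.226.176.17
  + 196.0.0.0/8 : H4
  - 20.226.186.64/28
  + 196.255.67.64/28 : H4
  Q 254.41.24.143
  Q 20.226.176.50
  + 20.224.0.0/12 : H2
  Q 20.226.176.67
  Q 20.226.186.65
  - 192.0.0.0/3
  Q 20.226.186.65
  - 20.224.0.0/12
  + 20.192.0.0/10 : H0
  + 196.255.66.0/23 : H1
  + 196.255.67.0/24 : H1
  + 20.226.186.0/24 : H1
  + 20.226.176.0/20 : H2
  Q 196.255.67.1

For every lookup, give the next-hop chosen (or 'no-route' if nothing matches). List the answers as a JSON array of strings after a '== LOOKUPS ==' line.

Apply in order:
  add 20.226.186.65/32 -> H1 at depth 32
  del 20.226.186.65/32 (clear depth 32)
  add 20.226.176.0/20 -> H0 at depth 20
  add 20.226.186.0/24 -> H0 at depth 24
  add 20.226.186.65/32 -> H3 at depth 32
  lookup 20.226.186.201: bits 000101001110001010111010 walk d0:-→d1:-→d2:-→d3:-→d4:-→d5:-→d6:-→d7:-→d8:-→d9:-→d10:-→d11:-→d12:-→d13:-→d14:-→d15:-→d16:-→d17:-→d18:-→d19:-→d20:H0→d21:-→d22:-→d23:-→d24:H0 -> H0
  add 20.226.186.64/28 -> H1 at depth 28
  add 192.0.0.0/3 -> H4 at depth 3
  lookup 254.181.69.186: bits 11 walk d0:-→d1:-→d2:- -> no-route
  lookup 20.226.176.17: bits 00010100111000101011 walk d0:-→d1:-→d2:-→d3:-→d4:-→d5:-→d6:-→d7:-→d8:-→d9:-→d10:-→d11:-→d12:-→d13:-→d14:-→d15:-→d16:-→d17:-→d18:-→d19:-→d20:H0 -> H0
  add 196.0.0.0/8 -> H4 at depth 8
  del 20.226.186.64/28 (clear depth 28)
  add 196.255.67.64/28 -> H4 at depth 28
  lookup 254.41.24.143: bits 11 walk d0:-→d1:-→d2:- -> no-route
  lookup 20.226.176.50: bits 00010100111000101011 walk d0:-→d1:-→d2:-→d3:-→d4:-→d5:-→d6:-→d7:-→d8:-→d9:-→d10:-→d11:-→d12:-→d13:-→d14:-→d15:-→d16:-→d17:-→d18:-→d19:-→d20:H0 -> H0
  add 20.224.0.0/12 -> H2 at depth 12
  lookup 20.226.176.67: bits 00010100111000101011 walk d0:-→d1:-→d2:-→d3:-→d4:-→d5:-→d6:-→d7:-→d8:-→d9:-→d10:-→d11:-→d12:H2→d13:-→d14:-→d15:-→d16:-→d17:-→d18:-→d19:-→d20:H0 -> H0
  lookup 20.226.186.65: bits 00010100111000101011101001000001 walk d0:-→d1:-→d2:-→d3:-→d4:-→d5:-→d6:-→d7:-→d8:-→d9:-→d10:-→d11:-→d12:H2→d13:-→d14:-→d15:-→d16:-→d17:-→d18:-→d19:-→d20:H0→d21:-→d22:-→d23:-→d24:H0→d25:-→d26:-→d27:-→d28:-→d29:-→d30:-→d31:-→d32:H3 -> H3
  del 192.0.0.0/3 (clear depth 3)
  lookup 20.226.186.65: bits 00010100111000101011101001000001 walk d0:-→d1:-→d2:-→d3:-→d4:-→d5:-→d6:-→d7:-→d8:-→d9:-→d10:-→d11:-→d12:H2→d13:-→d14:-→d15:-→d16:-→d17:-→d18:-→d19:-→d20:H0→d21:-→d22:-→d23:-→d24:H0→d25:-→d26:-→d27:-→d28:-→d29:-→d30:-→d31:-→d32:H3 -> H3
  del 20.224.0.0/12 (clear depth 12)
  add 20.192.0.0/10 -> H0 at depth 10
  add 196.255.66.0/23 -> H1 at depth 23
  add 196.255.67.0/24 -> H1 at depth 24
  add 20.226.186.0/24 -> H1 at depth 24
  add 20.226.176.0/20 -> H2 at depth 20
  lookup 196.255.67.1: bits 1100010011111111010000110 walk d0:-→d1:-→d2:-→d3:-→d4:-→d5:-→d6:-→d7:-→d8:H4→d9:-→d10:-→d11:-→d12:-→d13:-→d14:-→d15:-→d16:-→d17:-→d18:-→d19:-→d20:-→d21:-→d22:-→d23:H1→d24:H1→d25:- -> H1

== LOOKUPS ==
["H0","no-route","H0","no-route","H0","H0","H3","H3","H1"]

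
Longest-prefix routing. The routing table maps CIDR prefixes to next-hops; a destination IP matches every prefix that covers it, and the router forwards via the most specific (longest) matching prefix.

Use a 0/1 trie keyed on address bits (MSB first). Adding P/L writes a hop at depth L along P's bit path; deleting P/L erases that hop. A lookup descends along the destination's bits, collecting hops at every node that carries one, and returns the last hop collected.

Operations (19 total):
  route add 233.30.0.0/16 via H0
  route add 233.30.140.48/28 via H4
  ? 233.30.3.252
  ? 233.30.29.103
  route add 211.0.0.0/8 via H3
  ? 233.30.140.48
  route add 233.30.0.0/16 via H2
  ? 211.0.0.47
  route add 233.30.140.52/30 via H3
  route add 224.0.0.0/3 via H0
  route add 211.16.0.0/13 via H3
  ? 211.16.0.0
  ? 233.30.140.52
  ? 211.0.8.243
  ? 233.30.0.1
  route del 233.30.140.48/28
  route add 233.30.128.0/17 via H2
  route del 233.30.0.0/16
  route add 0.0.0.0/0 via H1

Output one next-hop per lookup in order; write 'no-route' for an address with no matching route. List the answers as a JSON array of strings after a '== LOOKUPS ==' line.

Process each operation:
  + 233.30.0.0/16 (H0) depth=16
  + 233.30.140.48/28 (H4) depth=28
  lookup 233.30.3.252: bits 1110100100011110 walk d0:-→d1:-→d2:-→d3:-→d4:-→d5:-→d6:-→d7:-→d8:-→d9:-→d10:-→d11:-→d12:-→d13:-→d14:-→d15:-→d16:H0 -> H0
  lookup 233.30.29.103: bits 1110100100011110 walk d0:-→d1:-→d2:-→d3:-→d4:-→d5:-→d6:-→d7:-→d8:-→d9:-→d10:-→d11:-→d12:-→d13:-→d14:-→d15:-→d16:H0 -> H0
  + 211.0.0.0/8 (H3) depth=8
  lookup 233.30.140.48: bits 1110100100011110100011000011 walk d0:-→d1:-→d2:-→d3:-→d4:-→d5:-→d6:-→d7:-→d8:-→d9:-→d10:-→d11:-→d12:-→d13:-→d14:-→d15:-→d16:H0→d17:-→d18:-→d19:-→d20:-→d21:-→d22:-→d23:-→d24:-→d25:-→d26:-→d27:-→d28:H4 -> H4
  + 233.30.0.0/16 (H2) depth=16
  lookup 211.0.0.47: bits 11010011 walk d0:-→d1:-→d2:-→d3:-→d4:-→d5:-→d6:-→d7:-→d8:H3 -> H3
  + 233.30.140.52/30 (H3) depth=30
  + 224.0.0.0/3 (H0) depth=3
  + 211.16.0.0/13 (H3) depth=13
  lookup 211.16.0.0: bits 1101001100010 walk d0:-→d1:-→d2:-→d3:-→d4:-→d5:-→d6:-→d7:-→d8:H3→d9:-→d10:-→d11:-→d12:-→d13:H3 -> H3
  lookup 233.30.140.52: bits 111010010001111010001100001101 walk d0:-→d1:-→d2:-→d3:H0→d4:-→d5:-→d6:-→d7:-→d8:-→d9:-→d10:-→d11:-→d12:-→d13:-→d14:-→d15:-→d16:H2→d17:-→d18:-→d19:-→d20:-→d21:-→d22:-→d23:-→d24:-→d25:-→d26:-→d27:-→d28:H4→d29:-→d30:H3 -> H3
  lookup 211.0.8.243: bits 11010011000 walk d0:-→d1:-→d2:-→d3:-→d4:-→d5:-→d6:-→d7:-→d8:H3→d9:-→d10:-→d11:- -> H3
  lookup 233.30.0.1: bits 1110100100011110 walk d0:-→d1:-→d2:-→d3:H0→d4:-→d5:-→d6:-→d7:-→d8:-→d9:-→d10:-→d11:-→d12:-→d13:-→d14:-→d15:-→d16:H2 -> H2
  - 233.30.140.48/28 clear@28
  + 233.30.128.0/17 (H2) depth=17
  - 233.30.0.0/16 clear@16
  + 0.0.0.0/0 (H1) depth=0

== LOOKUPS ==
["H0","H0","H4","H3","H3","H3","H3","H2"]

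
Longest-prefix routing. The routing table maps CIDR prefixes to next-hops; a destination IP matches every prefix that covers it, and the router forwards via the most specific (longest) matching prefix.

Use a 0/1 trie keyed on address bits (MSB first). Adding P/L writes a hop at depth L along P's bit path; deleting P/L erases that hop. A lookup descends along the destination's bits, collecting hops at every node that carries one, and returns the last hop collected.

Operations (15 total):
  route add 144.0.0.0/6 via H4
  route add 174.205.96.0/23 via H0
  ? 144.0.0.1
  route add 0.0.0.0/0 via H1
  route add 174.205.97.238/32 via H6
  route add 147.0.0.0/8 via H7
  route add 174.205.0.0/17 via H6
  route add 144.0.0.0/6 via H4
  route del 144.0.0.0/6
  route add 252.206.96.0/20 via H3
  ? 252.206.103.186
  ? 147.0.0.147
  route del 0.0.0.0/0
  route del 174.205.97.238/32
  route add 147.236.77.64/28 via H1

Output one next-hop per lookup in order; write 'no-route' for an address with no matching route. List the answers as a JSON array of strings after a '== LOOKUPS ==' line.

Apply in order:
  add 144.0.0.0/6 -> H4 at depth 6
  add 174.205.96.0/23 -> H0 at depth 23
  Q 144.0.0.1: descend 100100 ; hops seen [H4] ; pick H4
  add 0.0.0.0/0 -> H1 at depth 0
  add 174.205.97.238/32 -> H6 at depth 32
  add 147.0.0.0/8 -> H7 at depth 8
  add 174.205.0.0/17 -> H6 at depth 17
  add 144.0.0.0/6 -> H4 at depth 6
  - 144.0.0.0/6 clear@6
  add 252.206.96.0/20 -> H3 at depth 20
  Q 252.206.103.186: descend 11111100110011100110 ; hops seen [H1,H3] ; pick H3
  Q 147.0.0.147: descend 10010011 ; hops seen [H1,H7] ; pick H7
  - 0.0.0.0/0 clear@0
  - 174.205.97.238/32 clear@32
  add 147.236.77.64/28 -> H1 at depth 28

== LOOKUPS ==
["H4","H3","H7"]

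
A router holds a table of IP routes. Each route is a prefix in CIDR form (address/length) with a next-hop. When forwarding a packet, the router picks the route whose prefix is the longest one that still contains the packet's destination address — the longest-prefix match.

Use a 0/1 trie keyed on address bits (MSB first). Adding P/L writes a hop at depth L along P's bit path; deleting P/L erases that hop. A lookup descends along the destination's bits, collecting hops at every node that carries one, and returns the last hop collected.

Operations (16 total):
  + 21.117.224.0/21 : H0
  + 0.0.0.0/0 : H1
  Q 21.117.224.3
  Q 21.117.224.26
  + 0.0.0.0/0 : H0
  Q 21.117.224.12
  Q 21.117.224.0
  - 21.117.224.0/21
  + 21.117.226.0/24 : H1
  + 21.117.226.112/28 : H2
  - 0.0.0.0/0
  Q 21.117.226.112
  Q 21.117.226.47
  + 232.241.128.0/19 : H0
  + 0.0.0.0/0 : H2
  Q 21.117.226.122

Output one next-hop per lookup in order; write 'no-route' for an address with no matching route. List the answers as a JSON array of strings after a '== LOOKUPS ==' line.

Trace:
  add 21.117.224.0/21 -> H0 at depth 21
  add 0.0.0.0/0 -> H1 at depth 0
  Q 21.117.224.3: descend 000101010111010111100 ; hops seen [H1,H0] ; pick H0
  Q 21.117.224.26: descend 000101010111010111100 ; hops seen [H1,H0] ; pick H0
  add 0.0.0.0/0 -> H0 at depth 0
  Q 21.117.224.12: descend 000101010111010111100 ; hops seen [H0,H0] ; pick H0
  Q 21.117.224.0: descend 000101010111010111100 ; hops seen [H0,H0] ; pick H0
  del 21.117.224.0/21 (clear depth 21)
  add 21.117.226.0/24 -> H1 at depth 24
  add 21.117.226.112/28 -> H2 at depth 28
  del 0.0.0.0/0 (clear depth 0)
  Q 21.117.226.112: descend 0001010101110101111000100111 ; hops seen [H1,H2] ; pick H2
  Q 21.117.226.47: descend 0001010101110101111000100 ; hops seen [H1] ; pick H1
  add 232.241.128.0/19 -> H0 at depth 19
  add 0.0.0.0/0 -> H2 at depth 0
  Q 21.117.226.122: descend 0001010101110101111000100111 ; hops seen [H2,H1,H2] ; pick H2

== LOOKUPS ==
["H0","H0","H0","H0","H2","H1","H2"]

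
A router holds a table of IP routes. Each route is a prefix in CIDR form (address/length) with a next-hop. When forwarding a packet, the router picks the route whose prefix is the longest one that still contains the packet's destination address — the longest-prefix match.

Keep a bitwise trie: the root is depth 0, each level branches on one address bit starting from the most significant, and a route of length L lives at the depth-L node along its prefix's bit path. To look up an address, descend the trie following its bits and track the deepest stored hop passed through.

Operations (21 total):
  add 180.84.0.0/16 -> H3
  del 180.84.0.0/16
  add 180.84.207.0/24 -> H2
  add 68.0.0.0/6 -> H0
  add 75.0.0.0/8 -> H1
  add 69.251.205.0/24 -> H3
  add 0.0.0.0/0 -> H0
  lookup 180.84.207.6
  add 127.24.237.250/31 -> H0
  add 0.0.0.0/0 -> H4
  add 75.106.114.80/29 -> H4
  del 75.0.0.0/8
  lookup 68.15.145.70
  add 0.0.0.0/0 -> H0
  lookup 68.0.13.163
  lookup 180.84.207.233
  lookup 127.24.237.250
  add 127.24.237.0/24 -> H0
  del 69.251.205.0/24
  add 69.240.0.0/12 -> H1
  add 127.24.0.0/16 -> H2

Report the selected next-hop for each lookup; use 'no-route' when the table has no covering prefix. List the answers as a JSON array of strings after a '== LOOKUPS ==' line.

Process each operation:
  + 180.84.0.0/16 (H3) depth=16
  del 180.84.0.0/16 (clear depth 16)
  + 180.84.207.0/24 (H2) depth=24
  + 68.0.0.0/6 (H0) depth=6
  + 75.0.0.0/8 (H1) depth=8
  + 69.251.205.0/24 (H3) depth=24
  + 0.0.0.0/0 (H0) depth=0
  lookup 180.84.207.6: bits 101101000101010011001111 walk d0:H0→d1:-→d2:-→d3:-→d4:-→d5:-→d6:-→d7:-→d8:-→d9:-→d10:-→d11:-→d12:-→d13:-→d14:-→d15:-→d16:-→d17:-→d18:-→d19:-→d20:-→d21:-→d22:-→d23:-→d24:H2 -> H2
  + 127.24.237.250/31 (H0) depth=31
  + 0.0.0.0/0 (H4) depth=0
  + 75.106.114.80/29 (H4) depth=29
  del 75.0.0.0/8 (clear depth 8)
  lookup 68.15.145.70: bits 0100010 walk d0:H4→d1:-→d2:-→d3:-→d4:-→d5:-→d6:H0→d7:- -> H0
  + 0.0.0.0/0 (H0) depth=0
  lookup 68.0.13.163: bits 0100010 walk d0:H0→d1:-→d2:-→d3:-→d4:-→d5:-→d6:H0→d7:- -> H0
  lookup 180.84.207.233: bits 101101000101010011001111 walk d0:H0→d1:-→d2:-→d3:-→d4:-→d5:-→d6:-→d7:-→d8:-→d9:-→d10:-→d11:-→d12:-→d13:-→d14:-→d15:-→d16:-→d17:-→d18:-→d19:-→d20:-→d21:-→d22:-→d23:-→d24:H2 -> H2
  lookup 127.24.237.250: bits 0111111100011000111011011111101 walk d0:H0→d1:-→d2:-→d3:-→d4:-→d5:-→d6:-→d7:-→d8:-→d9:-→d10:-→d11:-→d12:-→d13:-→d14:-→d15:-→d16:-→d17:-→d18:-→d19:-→d20:-→d21:-→d22:-→d23:-→d24:-→d25:-→d26:-→d27:-→d28:-→d29:-→d30:-→d31:H0 -> H0
  + 127.24.237.0/24 (H0) depth=24
  del 69.251.205.0/24 (clear depth 24)
  + 69.240.0.0/12 (H1) depth=12
  + 127.24.0.0/16 (H2) depth=16

== LOOKUPS ==
["H2","H0","H0","H2","H0"]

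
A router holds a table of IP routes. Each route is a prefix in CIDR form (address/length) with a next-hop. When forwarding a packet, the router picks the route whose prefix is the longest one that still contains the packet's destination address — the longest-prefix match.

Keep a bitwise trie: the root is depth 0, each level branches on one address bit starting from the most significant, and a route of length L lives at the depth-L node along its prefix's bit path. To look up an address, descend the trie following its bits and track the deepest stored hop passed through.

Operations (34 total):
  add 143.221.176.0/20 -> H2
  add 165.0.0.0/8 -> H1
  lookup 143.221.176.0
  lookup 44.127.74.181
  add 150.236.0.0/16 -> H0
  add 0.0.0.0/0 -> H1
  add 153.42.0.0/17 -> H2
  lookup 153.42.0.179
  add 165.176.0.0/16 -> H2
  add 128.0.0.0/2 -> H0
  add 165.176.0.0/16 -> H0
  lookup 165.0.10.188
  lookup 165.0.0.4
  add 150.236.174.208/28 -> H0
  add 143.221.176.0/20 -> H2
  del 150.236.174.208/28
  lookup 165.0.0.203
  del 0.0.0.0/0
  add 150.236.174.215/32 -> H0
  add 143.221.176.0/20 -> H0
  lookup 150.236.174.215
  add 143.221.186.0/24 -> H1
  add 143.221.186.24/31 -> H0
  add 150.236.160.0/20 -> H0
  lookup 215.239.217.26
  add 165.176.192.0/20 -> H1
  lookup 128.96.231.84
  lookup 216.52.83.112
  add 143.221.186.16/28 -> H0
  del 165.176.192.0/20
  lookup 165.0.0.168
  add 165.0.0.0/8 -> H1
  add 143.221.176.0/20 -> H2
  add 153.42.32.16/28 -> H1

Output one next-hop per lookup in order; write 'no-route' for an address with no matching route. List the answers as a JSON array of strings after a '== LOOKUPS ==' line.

Apply in order:
  add 143.221.176.0/20 -> H2 at depth 20
  add 165.0.0.0/8 -> H1 at depth 8
  ? 143.221.176.0  path d0:-→d1:-→d2:-→d3:-→d4:-→d5:-→d6:-→d7:-→d8:-→d9:-→d10:-→d11:-→d12:-→d13:-→d14:-→d15:-→d16:-→d17:-→d18:-→d19:-→d20:H2  best=H2
  ? 44.127.74.181  path d0:-  best=no-route
  add 150.236.0.0/16 -> H0 at depth 16
  add 0.0.0.0/0 -> H1 at depth 0
  add 153.42.0.0/17 -> H2 at depth 17
  ? 153.42.0.179  path d0:H1→d1:-→d2:-→d3:-→d4:-→d5:-→d6:-→d7:-→d8:-→d9:-→d10:-→d11:-→d12:-→d13:-→d14:-→d15:-→d16:-→d17:H2  best=H2
  add 165.176.0.0/16 -> H2 at depth 16
  add 128.0.0.0/2 -> H0 at depth 2
  add 165.176.0.0/16 -> H0 at depth 16
  ? 165.0.10.188  path d0:H1→d1:-→d2:H0→d3:-→d4:-→d5:-→d6:-→d7:-→d8:H1  best=H1
  ? 165.0.0.4  path d0:H1→d1:-→d2:H0→d3:-→d4:-→d5:-→d6:-→d7:-→d8:H1  best=H1
  add 150.236.174.208/28 -> H0 at depth 28
  add 143.221.176.0/20 -> H2 at depth 20
  del 150.236.174.208/28 (clear depth 28)
  ? 165.0.0.203  path d0:H1→d1:-→d2:H0→d3:-→d4:-→d5:-→d6:-→d7:-→d8:H1  best=H1
  del 0.0.0.0/0 (clear depth 0)
  add 150.236.174.215/32 -> H0 at depth 32
  add 143.221.176.0/20 -> H0 at depth 20
  ? 150.236.174.215  path d0:-→d1:-→d2:H0→d3:-→d4:-→d5:-→d6:-→d7:-→d8:-→d9:-→d10:-→d11:-→d12:-→d13:-→d14:-→d15:-→d16:H0→d17:-→d18:-→d19:-→d20:-→d21:-→d22:-→d23:-→d24:-→d25:-→d26:-→d27:-→d28:-→d29:-→d30:-→d31:-→d32:H0  best=H0
  add 143.221.186.0/24 -> H1 at depth 24
  add 143.221.186.24/31 -> H0 at depth 31
  add 150.236.160.0/20 -> H0 at depth 20
  ? 215.239.217.26  path d0:-→d1:-  best=no-route
  add 165.176.192.0/20 -> H1 at depth 20
  ? 128.96.231.84  path d0:-→d1:-→d2:H0→d3:-→d4:-  best=H0
  ? 216.52.83.112  path d0:-→d1:-  best=no-route
  add 143.221.186.16/28 -> H0 at depth 28
  del 165.176.192.0/20 (clear depth 20)
  ? 165.0.0.168  path d0:-→d1:-→d2:H0→d3:-→d4:-→d5:-→d6:-→d7:-→d8:H1  best=H1
  add 165.0.0.0/8 -> H1 at depth 8
  add 143.221.176.0/20 -> H2 at depth 20
  add 153.42.32.16/28 -> H1 at depth 28

== LOOKUPS ==
["H2","no-route","H2","H1","H1","H1","H0","no-route","H0","no-route","H1"]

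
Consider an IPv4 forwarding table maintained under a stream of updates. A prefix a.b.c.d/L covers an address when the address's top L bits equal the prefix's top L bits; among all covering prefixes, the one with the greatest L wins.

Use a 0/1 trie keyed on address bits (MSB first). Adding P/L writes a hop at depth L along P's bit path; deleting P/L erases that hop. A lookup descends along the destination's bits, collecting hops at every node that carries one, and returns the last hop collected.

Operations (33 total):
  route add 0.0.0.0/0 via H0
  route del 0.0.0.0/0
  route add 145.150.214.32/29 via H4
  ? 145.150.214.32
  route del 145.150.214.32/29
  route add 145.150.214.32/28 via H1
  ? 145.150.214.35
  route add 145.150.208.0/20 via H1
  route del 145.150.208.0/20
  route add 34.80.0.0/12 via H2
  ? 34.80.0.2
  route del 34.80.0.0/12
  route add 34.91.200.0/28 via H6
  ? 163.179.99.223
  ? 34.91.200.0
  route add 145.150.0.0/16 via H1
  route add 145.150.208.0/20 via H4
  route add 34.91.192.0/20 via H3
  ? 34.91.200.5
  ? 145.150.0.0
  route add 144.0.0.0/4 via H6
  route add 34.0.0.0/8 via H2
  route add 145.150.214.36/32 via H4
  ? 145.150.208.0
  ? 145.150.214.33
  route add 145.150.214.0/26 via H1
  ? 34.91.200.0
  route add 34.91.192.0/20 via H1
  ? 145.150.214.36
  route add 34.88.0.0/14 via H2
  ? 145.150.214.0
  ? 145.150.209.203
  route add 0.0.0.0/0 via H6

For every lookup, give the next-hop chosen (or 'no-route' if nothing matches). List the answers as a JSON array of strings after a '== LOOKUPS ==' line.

Apply in order:
  + 0.0.0.0/0 (H0) depth=0
  - 0.0.0.0/0 clear@0
  + 145.150.214.32/29 (H4) depth=29
  Q 145.150.214.32: descend 10010001100101101101011000100 ; hops seen [H4] ; pick H4
  - 145.150.214.32/29 clear@29
  + 145.150.214.32/28 (H1) depth=28
  Q 145.150.214.35: descend 10010001100101101101011000100 ; hops seen [H1] ; pick H1
  + 145.150.208.0/20 (H1) depth=20
  - 145.150.208.0/20 clear@20
  + 34.80.0.0/12 (H2) depth=12
  Q 34.80.0.2: descend 001000100101 ; hops seen [H2] ; pick H2
  - 34.80.0.0/12 clear@12
  + 34.91.200.0/28 (H6) depth=28
  Q 163.179.99.223: descend 10 ; hops seen [∅] ; pick no-route
  Q 34.91.200.0: descend 0010001001011011110010000000 ; hops seen [H6] ; pick H6
  + 145.150.0.0/16 (H1) depth=16
  + 145.150.208.0/20 (H4) depth=20
  + 34.91.192.0/20 (H3) depth=20
  Q 34.91.200.5: descend 0010001001011011110010000000 ; hops seen [H3,H6] ; pick H6
  Q 145.150.0.0: descend 1001000110010110 ; hops seen [H1] ; pick H1
  + 144.0.0.0/4 (H6) depth=4
  + 34.0.0.0/8 (H2) depth=8
  + 145.150.214.36/32 (H4) depth=32
  Q 145.150.208.0: descend 100100011001011011010 ; hops seen [H6,H1,H4] ; pick H4
  Q 145.150.214.33: descend 10010001100101101101011000100 ; hops seen [H6,H1,H4,H1] ; pick H1
  + 145.150.214.0/26 (H1) depth=26
  Q 34.91.200.0: descend 0010001001011011110010000000 ; hops seen [H2,H3,H6] ; pick H6
  + 34.91.192.0/20 (H1) depth=20
  Q 145.150.214.36: descend 10010001100101101101011000100100 ; hops seen [H6,H1,H4,H1,H1,H4] ; pick H4
  + 34.88.0.0/14 (H2) depth=14
  Q 145.150.214.0: descend 10010001100101101101011000 ; hops seen [H6,H1,H4,H1] ; pick H1
  Q 145.150.209.203: descend 100100011001011011010 ; hops seen [H6,H1,H4] ; pick H4
  + 0.0.0.0/0 (H6) depth=0

== LOOKUPS ==
["H4","H1","H2","no-route","H6","H6","H1","H4","H1","H6","H4","H1","H4"]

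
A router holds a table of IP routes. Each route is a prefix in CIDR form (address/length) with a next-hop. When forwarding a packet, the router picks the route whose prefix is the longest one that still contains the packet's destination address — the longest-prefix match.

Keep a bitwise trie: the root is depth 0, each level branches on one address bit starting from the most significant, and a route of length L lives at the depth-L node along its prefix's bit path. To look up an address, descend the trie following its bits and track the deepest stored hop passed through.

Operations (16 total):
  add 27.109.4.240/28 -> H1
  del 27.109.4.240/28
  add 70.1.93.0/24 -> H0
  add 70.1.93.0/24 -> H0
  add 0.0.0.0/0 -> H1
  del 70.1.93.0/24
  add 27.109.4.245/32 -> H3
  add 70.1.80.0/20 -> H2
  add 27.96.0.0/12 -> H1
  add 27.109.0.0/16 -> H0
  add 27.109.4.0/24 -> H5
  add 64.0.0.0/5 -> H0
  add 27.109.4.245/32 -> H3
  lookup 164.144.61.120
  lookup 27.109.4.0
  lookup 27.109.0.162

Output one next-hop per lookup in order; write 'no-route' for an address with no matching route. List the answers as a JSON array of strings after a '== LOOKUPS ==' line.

Process each operation:
  + 27.109.4.240/28 (H1) depth=28
  del 27.109.4.240/28 (clear depth 28)
  + 70.1.93.0/24 (H0) depth=24
  + 70.1.93.0/24 (H0) depth=24
  + 0.0.0.0/0 (H1) depth=0
  del 70.1.93.0/24 (clear depth 24)
  + 27.109.4.245/32 (H3) depth=32
  + 70.1.80.0/20 (H2) depth=20
  + 27.96.0.0/12 (H1) depth=12
  + 27.109.0.0/16 (H0) depth=16
  + 27.109.4.0/24 (H5) depth=24
  + 64.0.0.0/5 (H0) depth=5
  + 27.109.4.245/32 (H3) depth=32
  lookup 164.144.61.120: bits ε walk d0:H1 -> H1
  lookup 27.109.4.0: bits 000110110110110100000100 walk d0:H1→d1:-→d2:-→d3:-→d4:-→d5:-→d6:-→d7:-→d8:-→d9:-→d10:-→d11:-→d12:H1→d13:-→d14:-→d15:-→d16:H0→d17:-→d18:-→d19:-→d20:-→d21:-→d22:-→d23:-→d24:H5 -> H5
  lookup 27.109.0.162: bits 000110110110110100000 walk d0:H1→d1:-→d2:-→d3:-→d4:-→d5:-→d6:-→d7:-→d8:-→d9:-→d10:-→d11:-→d12:H1→d13:-→d14:-→d15:-→d16:H0→d17:-→d18:-→d19:-→d20:-→d21:- -> H0

== LOOKUPS ==
["H1","H5","H0"]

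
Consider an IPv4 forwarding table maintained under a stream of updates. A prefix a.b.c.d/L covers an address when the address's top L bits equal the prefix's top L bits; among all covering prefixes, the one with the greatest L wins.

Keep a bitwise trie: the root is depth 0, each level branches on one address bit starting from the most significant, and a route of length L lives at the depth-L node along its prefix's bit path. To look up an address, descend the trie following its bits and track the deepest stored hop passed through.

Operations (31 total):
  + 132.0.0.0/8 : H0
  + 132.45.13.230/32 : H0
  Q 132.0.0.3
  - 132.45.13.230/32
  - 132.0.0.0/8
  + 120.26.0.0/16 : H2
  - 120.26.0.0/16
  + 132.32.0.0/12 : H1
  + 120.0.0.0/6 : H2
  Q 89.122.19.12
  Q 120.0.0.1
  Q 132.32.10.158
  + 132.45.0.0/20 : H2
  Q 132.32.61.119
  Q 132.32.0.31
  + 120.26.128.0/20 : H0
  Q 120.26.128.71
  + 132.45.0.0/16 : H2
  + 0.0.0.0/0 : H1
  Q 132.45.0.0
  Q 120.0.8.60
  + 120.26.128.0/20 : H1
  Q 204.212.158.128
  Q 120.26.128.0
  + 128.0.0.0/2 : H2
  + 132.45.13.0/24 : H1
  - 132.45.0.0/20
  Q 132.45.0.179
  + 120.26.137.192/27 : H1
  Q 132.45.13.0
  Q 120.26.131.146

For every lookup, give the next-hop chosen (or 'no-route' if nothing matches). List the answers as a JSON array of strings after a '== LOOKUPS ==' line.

Apply in order:
  add 132.0.0.0/8 -> H0 at depth 8
  add 132.45.13.230/32 -> H0 at depth 32
  lookup 132.0.0.3: bits 1000010000 walk d0:-→d1:-→d2:-→d3:-→d4:-→d5:-→d6:-→d7:-→d8:H0→d9:-→d10:- -> H0
  del 132.45.13.230/32 (clear depth 32)
  del 132.0.0.0/8 (clear depth 8)
  add 120.26.0.0/16 -> H2 at depth 16
  del 120.26.0.0/16 (clear depth 16)
  add 132.32.0.0/12 -> H1 at depth 12
  add 120.0.0.0/6 -> H2 at depth 6
  lookup 89.122.19.12: bits 01 walk d0:-→d1:-→d2:- -> no-route
  lookup 120.0.0.1: bits 01111000000 walk d0:-→d1:-→d2:-→d3:-→d4:-→d5:-→d6:H2→d7:-→d8:-→d9:-→d10:-→d11:- -> H2
  lookup 132.32.10.158: bits 100001000010 walk d0:-→d1:-→d2:-→d3:-→d4:-→d5:-→d6:-→d7:-→d8:-→d9:-→d10:-→d11:-→d12:H1 -> H1
  add 132.45.0.0/20 -> H2 at depth 20
  lookup 132.32.61.119: bits 100001000010 walk d0:-→d1:-→d2:-→d3:-→d4:-→d5:-→d6:-→d7:-→d8:-→d9:-→d10:-→d11:-→d12:H1 -> H1
  lookup 132.32.0.31: bits 100001000010 walk d0:-→d1:-→d2:-→d3:-→d4:-→d5:-→d6:-→d7:-→d8:-→d9:-→d10:-→d11:-→d12:H1 -> H1
  add 120.26.128.0/20 -> H0 at depth 20
  lookup 120.26.128.71: bits 01111000000110101000 walk d0:-→d1:-→d2:-→d3:-→d4:-→d5:-→d6:H2→d7:-→d8:-→d9:-→d10:-→d11:-→d12:-→d13:-→d14:-→d15:-→d16:-→d17:-→d18:-→d19:-→d20:H0 -> H0
  add 132.45.0.0/16 -> H2 at depth 16
  add 0.0.0.0/0 -> H1 at depth 0
  lookup 132.45.0.0: bits 10000100001011010000 walk d0:H1→d1:-→d2:-→d3:-→d4:-→d5:-→d6:-→d7:-→d8:-→d9:-→d10:-→d11:-→d12:H1→d13:-→d14:-→d15:-→d16:H2→d17:-→d18:-→d19:-→d20:H2 -> H2
  lookup 120.0.8.60: bits 01111000000 walk d0:H1→d1:-→d2:-→d3:-→d4:-→d5:-→d6:H2→d7:-→d8:-→d9:-→d10:-→d11:- -> H2
  add 120.26.128.0/20 -> H1 at depth 20
  lookup 204.212.158.128: bits 1 walk d0:H1→d1:- -> H1
  lookup 120.26.128.0: bits 01111000000110101000 walk d0:H1→d1:-→d2:-→d3:-→d4:-→d5:-→d6:H2→d7:-→d8:-→d9:-→d10:-→d11:-→d12:-→d13:-→d14:-→d15:-→d16:-→d17:-→d18:-→d19:-→d20:H1 -> H1
  add 128.0.0.0/2 -> H2 at depth 2
  add 132.45.13.0/24 -> H1 at depth 24
  del 132.45.0.0/20 (clear depth 20)
  lookup 132.45.0.179: bits 10000100001011010000 walk d0:H1→d1:-→d2:H2→d3:-→d4:-→d5:-→d6:-→d7:-→d8:-→d9:-→d10:-→d11:-→d12:H1→d13:-→d14:-→d15:-→d16:H2→d17:-→d18:-→d19:-→d20:- -> H2
  add 120.26.137.192/27 -> H1 at depth 27
  lookup 132.45.13.0: bits 100001000010110100001101 walk d0:H1→d1:-→d2:H2→d3:-→d4:-→d5:-→d6:-→d7:-→d8:-→d9:-→d10:-→d11:-→d12:H1→d13:-→d14:-→d15:-→d16:H2→d17:-→d18:-→d19:-→d20:-→d21:-→d22:-→d23:-→d24:H1 -> H1
  lookup 120.26.131.146: bits 01111000000110101000 walk d0:H1→d1:-→d2:-→d3:-→d4:-→d5:-→d6:H2→d7:-→d8:-→d9:-→d10:-→d11:-→d12:-→d13:-→d14:-→d15:-→d16:-→d17:-→d18:-→d19:-→d20:H1 -> H1

== LOOKUPS ==
["H0","no-route","H2","H1","H1","H1","H0","H2","H2","H1","H1","H2","H1","H1"]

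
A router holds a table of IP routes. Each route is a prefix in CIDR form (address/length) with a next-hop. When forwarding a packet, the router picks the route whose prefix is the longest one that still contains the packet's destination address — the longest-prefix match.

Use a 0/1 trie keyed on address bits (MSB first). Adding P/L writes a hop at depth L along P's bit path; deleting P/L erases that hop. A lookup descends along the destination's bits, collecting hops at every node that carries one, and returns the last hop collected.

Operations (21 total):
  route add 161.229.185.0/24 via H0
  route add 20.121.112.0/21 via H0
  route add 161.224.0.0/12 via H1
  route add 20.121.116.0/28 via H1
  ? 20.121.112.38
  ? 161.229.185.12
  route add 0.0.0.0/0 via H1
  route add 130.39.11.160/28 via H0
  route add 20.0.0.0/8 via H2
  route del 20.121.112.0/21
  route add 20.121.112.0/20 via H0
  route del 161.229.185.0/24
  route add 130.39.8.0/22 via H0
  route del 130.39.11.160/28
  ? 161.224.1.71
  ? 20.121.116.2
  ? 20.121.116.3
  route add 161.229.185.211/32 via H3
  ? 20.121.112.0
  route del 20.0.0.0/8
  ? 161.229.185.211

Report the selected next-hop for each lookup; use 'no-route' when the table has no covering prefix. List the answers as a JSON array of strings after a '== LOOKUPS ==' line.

Apply in order:
  + 161.229.185.0/24 (H0) depth=24
  + 20.121.112.0/21 (H0) depth=21
  + 161.224.0.0/12 (H1) depth=12
  + 20.121.116.0/28 (H1) depth=28
  lookup 20.121.112.38: bits 000101000111100101110 walk d0:-→d1:-→d2:-→d3:-→d4:-→d5:-→d6:-→d7:-→d8:-→d9:-→d10:-→d11:-→d12:-→d13:-→d14:-→d15:-→d16:-→d17:-→d18:-→d19:-→d20:-→d21:H0 -> H0
  lookup 161.229.185.12: bits 101000011110010110111001 walk d0:-→d1:-→d2:-→d3:-→d4:-→d5:-→d6:-→d7:-→d8:-→d9:-→d10:-→d11:-→d12:H1→d13:-→d14:-→d15:-→d16:-→d17:-→d18:-→d19:-→d20:-→d21:-→d22:-→d23:-→d24:H0 -> H0
  + 0.0.0.0/0 (H1) depth=0
  + 130.39.11.160/28 (H0) depth=28
  + 20.0.0.0/8 (H2) depth=8
  - 20.121.112.0/21 clear@21
  + 20.121.112.0/20 (H0) depth=20
  - 161.229.185.0/24 clear@24
  + 130.39.8.0/22 (H0) depth=22
  - 130.39.11.160/28 clear@28
  lookup 161.224.1.71: bits 1010000111100 walk d0:H1→d1:-→d2:-→d3:-→d4:-→d5:-→d6:-→d7:-→d8:-→d9:-→d10:-→d11:-→d12:H1→d13:- -> H1
  lookup 20.121.116.2: bits 0001010001111001011101000000 walk d0:H1→d1:-→d2:-→d3:-→d4:-→d5:-→d6:-→d7:-→d8:H2→d9:-→d10:-→d11:-→d12:-→d13:-→d14:-→d15:-→d16:-→d17:-→d18:-→d19:-→d20:H0→d21:-→d22:-→d23:-→d24:-→d25:-→d26:-→d27:-→d28:H1 -> H1
  lookup 20.121.116.3: bits 0001010001111001011101000000 walk d0:H1→d1:-→d2:-→d3:-→d4:-→d5:-→d6:-→d7:-→d8:H2→d9:-→d10:-→d11:-→d12:-→d13:-→d14:-→d15:-→d16:-→d17:-→d18:-→d19:-→d20:H0→d21:-→d22:-→d23:-→d24:-→d25:-→d26:-→d27:-→d28:H1 -> H1
  + 161.229.185.211/32 (H3) depth=32
  lookup 20.121.112.0: bits 000101000111100101110 walk d0:H1→d1:-→d2:-→d3:-→d4:-→d5:-→d6:-→d7:-→d8:H2→d9:-→d10:-→d11:-→d12:-→d13:-→d14:-→d15:-→d16:-→d17:-→d18:-→d19:-→d20:H0→d21:- -> H0
  - 20.0.0.0/8 clear@8
  lookup 161.229.185.211: bits 10100001111001011011100111010011 walk d0:H1→d1:-→d2:-→d3:-→d4:-→d5:-→d6:-→d7:-→d8:-→d9:-→d10:-→d11:-→d12:H1→d13:-→d14:-→d15:-→d16:-→d17:-→d18:-→d19:-→d20:-→d21:-→d22:-→d23:-→d24:-→d25:-→d26:-→d27:-→d28:-→d29:-→d30:-→d31:-→d32:H3 -> H3

== LOOKUPS ==
["H0","H0","H1","H1","H1","H0","H3"]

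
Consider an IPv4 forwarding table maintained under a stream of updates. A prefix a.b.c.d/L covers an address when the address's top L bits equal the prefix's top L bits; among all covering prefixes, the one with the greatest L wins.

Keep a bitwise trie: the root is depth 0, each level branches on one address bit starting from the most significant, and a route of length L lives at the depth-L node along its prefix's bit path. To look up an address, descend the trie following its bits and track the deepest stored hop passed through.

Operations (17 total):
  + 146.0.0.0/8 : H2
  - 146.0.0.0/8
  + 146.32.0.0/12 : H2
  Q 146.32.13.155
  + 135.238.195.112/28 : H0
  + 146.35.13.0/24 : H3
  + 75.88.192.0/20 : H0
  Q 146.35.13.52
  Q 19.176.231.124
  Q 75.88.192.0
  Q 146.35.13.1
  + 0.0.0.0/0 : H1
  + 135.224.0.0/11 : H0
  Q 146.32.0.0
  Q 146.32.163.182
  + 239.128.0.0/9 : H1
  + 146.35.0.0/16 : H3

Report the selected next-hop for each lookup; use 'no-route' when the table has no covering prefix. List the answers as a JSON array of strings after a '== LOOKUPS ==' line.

Process each operation:
  add 146.0.0.0/8 -> H2 at depth 8
  - 146.0.0.0/8 clear@8
  add 146.32.0.0/12 -> H2 at depth 12
  Q 146.32.13.155: descend 100100100010 ; hops seen [H2] ; pick H2
  add 135.238.195.112/28 -> H0 at depth 28
  add 146.35.13.0/24 -> H3 at depth 24
  add 75.88.192.0/20 -> H0 at depth 20
  Q 146.35.13.52: descend 100100100010001100001101 ; hops seen [H2,H3] ; pick H3
  Q 19.176.231.124: descend 0 ; hops seen [∅] ; pick no-route
  Q 75.88.192.0: descend 01001011010110001100 ; hops seen [H0] ; pick H0
  Q 146.35.13.1: descend 100100100010001100001101 ; hops seen [H2,H3] ; pick H3
  add 0.0.0.0/0 -> H1 at depth 0
  add 135.224.0.0/11 -> H0 at depth 11
  Q 146.32.0.0: descend 10010010001000 ; hops seen [H1,H2] ; pick H2
  Q 146.32.163.182: descend 10010010001000 ; hops seen [H1,H2] ; pick H2
  add 239.128.0.0/9 -> H1 at depth 9
  add 146.35.0.0/16 -> H3 at depth 16

== LOOKUPS ==
["H2","H3","no-route","H0","H3","H2","H2"]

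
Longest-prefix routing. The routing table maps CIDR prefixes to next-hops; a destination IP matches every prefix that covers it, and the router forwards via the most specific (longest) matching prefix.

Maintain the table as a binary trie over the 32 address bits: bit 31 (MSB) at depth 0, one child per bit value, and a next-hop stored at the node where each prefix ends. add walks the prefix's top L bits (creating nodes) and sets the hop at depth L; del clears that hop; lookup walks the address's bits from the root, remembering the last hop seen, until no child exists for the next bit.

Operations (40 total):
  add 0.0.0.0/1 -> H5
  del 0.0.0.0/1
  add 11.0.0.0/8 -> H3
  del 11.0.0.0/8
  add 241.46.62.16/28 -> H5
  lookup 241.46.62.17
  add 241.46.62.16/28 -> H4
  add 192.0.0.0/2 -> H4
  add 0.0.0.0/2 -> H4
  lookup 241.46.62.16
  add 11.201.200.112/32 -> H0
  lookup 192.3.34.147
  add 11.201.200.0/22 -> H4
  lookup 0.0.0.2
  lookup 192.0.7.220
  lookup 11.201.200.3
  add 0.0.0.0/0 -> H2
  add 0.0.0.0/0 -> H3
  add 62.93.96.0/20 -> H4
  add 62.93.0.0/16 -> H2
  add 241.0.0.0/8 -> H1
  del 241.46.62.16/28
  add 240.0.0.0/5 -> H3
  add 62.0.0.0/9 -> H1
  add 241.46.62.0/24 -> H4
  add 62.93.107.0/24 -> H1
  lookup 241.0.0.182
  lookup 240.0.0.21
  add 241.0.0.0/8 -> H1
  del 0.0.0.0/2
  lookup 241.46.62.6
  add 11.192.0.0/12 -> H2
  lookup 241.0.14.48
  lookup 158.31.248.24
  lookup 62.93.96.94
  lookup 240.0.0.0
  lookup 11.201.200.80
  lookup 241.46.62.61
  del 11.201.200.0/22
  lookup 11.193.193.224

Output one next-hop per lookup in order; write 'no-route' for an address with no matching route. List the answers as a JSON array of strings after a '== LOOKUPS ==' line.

Apply in order:
  + 0.0.0.0/1 (H5) depth=1
  del 0.0.0.0/1 (clear depth 1)
  + 11.0.0.0/8 (H3) depth=8
  del 11.0.0.0/8 (clear depth 8)
  + 241.46.62.16/28 (H5) depth=28
  ? 241.46.62.17  path d0:-→d1:-→d2:-→d3:-→d4:-→d5:-→d6:-→d7:-→d8:-→d9:-→d10:-→d11:-→d12:-→d13:-→d14:-→d15:-→d16:-→d17:-→d18:-→d19:-→d20:-→d21:-→d22:-→d23:-→d24:-→d25:-→d26:-→d27:-→d28:H5  best=H5
  + 241.46.62.16/28 (H4) depth=28
  + 192.0.0.0/2 (H4) depth=2
  + 0.0.0.0/2 (H4) depth=2
  ? 241.46.62.16  path d0:-→d1:-→d2:H4→d3:-→d4:-→d5:-→d6:-→d7:-→d8:-→d9:-→d10:-→d11:-→d12:-→d13:-→d14:-→d15:-→d16:-→d17:-→d18:-→d19:-→d20:-→d21:-→d22:-→d23:-→d24:-→d25:-→d26:-→d27:-→d28:H4  best=H4
  + 11.201.200.112/32 (H0) depth=32
  ? 192.3.34.147  path d0:-→d1:-→d2:H4  best=H4
  + 11.201.200.0/22 (H4) depth=22
  ? 0.0.0.2  path d0:-→d1:-→d2:H4→d3:-→d4:-  best=H4
  ? 192.0.7.220  path d0:-→d1:-→d2:H4  best=H4
  ? 11.201.200.3  path d0:-→d1:-→d2:H4→d3:-→d4:-→d5:-→d6:-→d7:-→d8:-→d9:-→d10:-→d11:-→d12:-→d13:-→d14:-→d15:-→d16:-→d17:-→d18:-→d19:-→d20:-→d21:-→d22:H4→d23:-→d24:-→d25:-  best=H4
  + 0.0.0.0/0 (H2) depth=0
  + 0.0.0.0/0 (H3) depth=0
  + 62.93.96.0/20 (H4) depth=20
  + 62.93.0.0/16 (H2) depth=16
  + 241.0.0.0/8 (H1) depth=8
  del 241.46.62.16/28 (clear depth 28)
  + 240.0.0.0/5 (H3) depth=5
  + 62.0.0.0/9 (H1) depth=9
  + 241.46.62.0/24 (H4) depth=24
  + 62.93.107.0/24 (H1) depth=24
  ? 241.0.0.182  path d0:H3→d1:-→d2:H4→d3:-→d4:-→d5:H3→d6:-→d7:-→d8:H1→d9:-→d10:-  best=H1
  ? 240.0.0.21  path d0:H3→d1:-→d2:H4→d3:-→d4:-→d5:H3→d6:-→d7:-  best=H3
  + 241.0.0.0/8 (H1) depth=8
  del 0.0.0.0/2 (clear depth 2)
  ? 241.46.62.6  path d0:H3→d1:-→d2:H4→d3:-→d4:-→d5:H3→d6:-→d7:-→d8:H1→d9:-→d10:-→d11:-→d12:-→d13:-→d14:-→d15:-→d16:-→d17:-→d18:-→d19:-→d20:-→d21:-→d22:-→d23:-→d24:H4→d25:-→d26:-→d27:-  best=H4
  + 11.192.0.0/12 (H2) depth=12
  ? 241.0.14.48  path d0:H3→d1:-→d2:H4→d3:-→d4:-→d5:H3→d6:-→d7:-→d8:H1→d9:-→d10:-  best=H1
  ? 158.31.248.24  path d0:H3→d1:-  best=H3
  ? 62.93.96.94  path d0:H3→d1:-→d2:-→d3:-→d4:-→d5:-→d6:-→d7:-→d8:-→d9:H1→d10:-→d11:-→d12:-→d13:-→d14:-→d15:-→d16:H2→d17:-→d18:-→d19:-→d20:H4  best=H4
  ? 240.0.0.0  path d0:H3→d1:-→d2:H4→d3:-→d4:-→d5:H3→d6:-→d7:-  best=H3
  ? 11.201.200.80  path d0:H3→d1:-→d2:-→d3:-→d4:-→d5:-→d6:-→d7:-→d8:-→d9:-→d10:-→d11:-→d12:H2→d13:-→d14:-→d15:-→d16:-→d17:-→d18:-→d19:-→d20:-→d21:-→d22:H4→d23:-→d24:-→d25:-→d26:-  best=H4
  ? 241.46.62.61  path d0:H3→d1:-→d2:H4→d3:-→d4:-→d5:H3→d6:-→d7:-→d8:H1→d9:-→d10:-→d11:-→d12:-→d13:-→d14:-→d15:-→d16:-→d17:-→d18:-→d19:-→d20:-→d21:-→d22:-→d23:-→d24:H4→d25:-→d26:-  best=H4
  del 11.201.200.0/22 (clear depth 22)
  ? 11.193.193.224  path d0:H3→d1:-→d2:-→d3:-→d4:-→d5:-→d6:-→d7:-→d8:-→d9:-→d10:-→d11:-→d12:H2  best=H2

== LOOKUPS ==
["H5","H4","H4","H4","H4","H4","H1","H3","H4","H1","H3","H4","H3","H4","H4","H2"]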